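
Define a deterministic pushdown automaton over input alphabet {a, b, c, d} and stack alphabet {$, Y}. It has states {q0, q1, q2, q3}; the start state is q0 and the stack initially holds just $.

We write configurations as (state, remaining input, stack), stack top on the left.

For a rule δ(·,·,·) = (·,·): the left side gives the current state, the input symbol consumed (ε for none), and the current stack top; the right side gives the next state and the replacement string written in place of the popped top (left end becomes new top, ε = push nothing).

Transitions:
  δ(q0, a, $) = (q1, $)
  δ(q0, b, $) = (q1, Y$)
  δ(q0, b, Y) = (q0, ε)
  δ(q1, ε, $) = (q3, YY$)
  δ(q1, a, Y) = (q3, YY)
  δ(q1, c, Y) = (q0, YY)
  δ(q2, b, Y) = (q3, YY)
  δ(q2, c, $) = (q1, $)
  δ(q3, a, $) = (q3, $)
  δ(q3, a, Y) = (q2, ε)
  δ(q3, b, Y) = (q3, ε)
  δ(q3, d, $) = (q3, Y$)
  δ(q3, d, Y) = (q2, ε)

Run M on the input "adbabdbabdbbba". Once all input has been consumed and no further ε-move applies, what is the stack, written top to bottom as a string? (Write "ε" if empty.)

(q0, adbabdbabdbbba, $)
  read a, top $: go to q1, push $ → (q1, dbabdbabdbbba, $)
  ε-move, top $: go to q3, push YY$ → (q3, dbabdbabdbbba, YY$)
  read d, top Y: go to q2, push ε → (q2, babdbabdbbba, Y$)
  read b, top Y: go to q3, push YY → (q3, abdbabdbbba, YY$)
  read a, top Y: go to q2, push ε → (q2, bdbabdbbba, Y$)
  read b, top Y: go to q3, push YY → (q3, dbabdbbba, YY$)
  read d, top Y: go to q2, push ε → (q2, babdbbba, Y$)
  read b, top Y: go to q3, push YY → (q3, abdbbba, YY$)
  read a, top Y: go to q2, push ε → (q2, bdbbba, Y$)
  read b, top Y: go to q3, push YY → (q3, dbbba, YY$)
  read d, top Y: go to q2, push ε → (q2, bbba, Y$)
  read b, top Y: go to q3, push YY → (q3, bba, YY$)
  read b, top Y: go to q3, push ε → (q3, ba, Y$)
  read b, top Y: go to q3, push ε → (q3, a, $)
  read a, top $: go to q3, push $ → (q3, ε, $)
All input consumed in state q3 with stack $.

$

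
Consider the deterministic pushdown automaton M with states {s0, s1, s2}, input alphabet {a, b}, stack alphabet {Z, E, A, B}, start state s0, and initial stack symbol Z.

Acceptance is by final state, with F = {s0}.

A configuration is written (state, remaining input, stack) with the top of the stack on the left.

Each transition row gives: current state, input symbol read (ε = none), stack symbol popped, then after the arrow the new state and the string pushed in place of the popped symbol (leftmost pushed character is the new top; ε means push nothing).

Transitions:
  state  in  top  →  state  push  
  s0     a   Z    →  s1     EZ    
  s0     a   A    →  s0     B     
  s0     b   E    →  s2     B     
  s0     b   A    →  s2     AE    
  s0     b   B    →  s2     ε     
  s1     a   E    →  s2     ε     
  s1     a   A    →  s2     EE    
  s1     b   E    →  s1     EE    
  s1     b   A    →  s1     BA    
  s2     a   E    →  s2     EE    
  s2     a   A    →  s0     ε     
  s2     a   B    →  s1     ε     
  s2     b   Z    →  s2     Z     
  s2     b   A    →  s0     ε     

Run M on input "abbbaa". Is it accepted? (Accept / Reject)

Reject

(s0, abbbaa, Z) ⊢ (s1, bbbaa, EZ) ⊢ (s1, bbaa, EEZ) ⊢ (s1, baa, EEEZ) ⊢ (s1, aa, EEEEZ) ⊢ (s2, a, EEEZ) ⊢ (s2, ε, EEEEZ)
All input consumed; state s2 ∉ F and no further ε-move applies.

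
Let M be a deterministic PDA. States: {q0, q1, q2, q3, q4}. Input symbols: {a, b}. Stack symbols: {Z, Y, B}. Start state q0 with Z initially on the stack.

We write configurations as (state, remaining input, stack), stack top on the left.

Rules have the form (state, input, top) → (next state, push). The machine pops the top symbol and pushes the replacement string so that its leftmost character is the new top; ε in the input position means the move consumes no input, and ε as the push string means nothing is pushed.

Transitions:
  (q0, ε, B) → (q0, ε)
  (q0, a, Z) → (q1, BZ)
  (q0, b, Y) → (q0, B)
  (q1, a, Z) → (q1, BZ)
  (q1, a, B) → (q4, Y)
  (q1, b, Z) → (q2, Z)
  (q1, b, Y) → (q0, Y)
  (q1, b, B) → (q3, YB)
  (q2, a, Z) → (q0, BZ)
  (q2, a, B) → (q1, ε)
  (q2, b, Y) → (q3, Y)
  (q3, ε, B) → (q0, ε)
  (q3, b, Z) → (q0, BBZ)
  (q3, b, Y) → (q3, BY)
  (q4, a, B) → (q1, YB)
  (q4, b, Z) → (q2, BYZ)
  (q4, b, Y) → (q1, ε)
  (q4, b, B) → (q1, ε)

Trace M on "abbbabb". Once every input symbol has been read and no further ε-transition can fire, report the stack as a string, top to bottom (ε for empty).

YBZ

(q0, abbbabb, Z)
  read a, top Z: go to q1, push BZ → (q1, bbbabb, BZ)
  read b, top B: go to q3, push YB → (q3, bbabb, YBZ)
  read b, top Y: go to q3, push BY → (q3, babb, BYBZ)
  ε-move, top B: go to q0, push ε → (q0, babb, YBZ)
  read b, top Y: go to q0, push B → (q0, abb, BBZ)
  ε-move, top B: go to q0, push ε → (q0, abb, BZ)
  ε-move, top B: go to q0, push ε → (q0, abb, Z)
  read a, top Z: go to q1, push BZ → (q1, bb, BZ)
  read b, top B: go to q3, push YB → (q3, b, YBZ)
  read b, top Y: go to q3, push BY → (q3, ε, BYBZ)
  ε-move, top B: go to q0, push ε → (q0, ε, YBZ)
All input consumed in state q0 with stack YBZ.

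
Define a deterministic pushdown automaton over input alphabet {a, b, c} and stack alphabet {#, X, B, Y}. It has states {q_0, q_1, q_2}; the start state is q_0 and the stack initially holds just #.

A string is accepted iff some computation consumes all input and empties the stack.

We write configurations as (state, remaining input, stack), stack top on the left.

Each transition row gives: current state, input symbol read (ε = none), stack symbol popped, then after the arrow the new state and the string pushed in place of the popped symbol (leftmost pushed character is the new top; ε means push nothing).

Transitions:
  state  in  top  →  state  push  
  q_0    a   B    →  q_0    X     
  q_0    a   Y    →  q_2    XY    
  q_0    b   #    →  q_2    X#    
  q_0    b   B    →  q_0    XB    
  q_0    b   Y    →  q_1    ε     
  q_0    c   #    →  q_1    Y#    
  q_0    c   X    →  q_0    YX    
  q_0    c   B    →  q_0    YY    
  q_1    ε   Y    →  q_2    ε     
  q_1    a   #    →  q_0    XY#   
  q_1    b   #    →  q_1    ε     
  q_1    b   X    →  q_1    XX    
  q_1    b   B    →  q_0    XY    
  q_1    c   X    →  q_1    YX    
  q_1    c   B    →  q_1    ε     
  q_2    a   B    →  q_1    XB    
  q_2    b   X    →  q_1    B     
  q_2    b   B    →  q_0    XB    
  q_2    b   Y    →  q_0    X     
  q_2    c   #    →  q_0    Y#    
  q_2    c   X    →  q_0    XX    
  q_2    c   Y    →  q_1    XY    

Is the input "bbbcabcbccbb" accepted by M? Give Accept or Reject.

Accept

(q_0, bbbcabcbccbb, #)
  read b, top #: go to q_2, push X# → (q_2, bbcabcbccbb, X#)
  read b, top X: go to q_1, push B → (q_1, bcabcbccbb, B#)
  read b, top B: go to q_0, push XY → (q_0, cabcbccbb, XY#)
  read c, top X: go to q_0, push YX → (q_0, abcbccbb, YXY#)
  read a, top Y: go to q_2, push XY → (q_2, bcbccbb, XYXY#)
  read b, top X: go to q_1, push B → (q_1, cbccbb, BYXY#)
  read c, top B: go to q_1, push ε → (q_1, bccbb, YXY#)
  ε-move, top Y: go to q_2, push ε → (q_2, bccbb, XY#)
  read b, top X: go to q_1, push B → (q_1, ccbb, BY#)
  read c, top B: go to q_1, push ε → (q_1, cbb, Y#)
  ε-move, top Y: go to q_2, push ε → (q_2, cbb, #)
  read c, top #: go to q_0, push Y# → (q_0, bb, Y#)
  read b, top Y: go to q_1, push ε → (q_1, b, #)
  read b, top #: go to q_1, push ε → (q_1, ε, ε)
All input consumed and the stack is empty.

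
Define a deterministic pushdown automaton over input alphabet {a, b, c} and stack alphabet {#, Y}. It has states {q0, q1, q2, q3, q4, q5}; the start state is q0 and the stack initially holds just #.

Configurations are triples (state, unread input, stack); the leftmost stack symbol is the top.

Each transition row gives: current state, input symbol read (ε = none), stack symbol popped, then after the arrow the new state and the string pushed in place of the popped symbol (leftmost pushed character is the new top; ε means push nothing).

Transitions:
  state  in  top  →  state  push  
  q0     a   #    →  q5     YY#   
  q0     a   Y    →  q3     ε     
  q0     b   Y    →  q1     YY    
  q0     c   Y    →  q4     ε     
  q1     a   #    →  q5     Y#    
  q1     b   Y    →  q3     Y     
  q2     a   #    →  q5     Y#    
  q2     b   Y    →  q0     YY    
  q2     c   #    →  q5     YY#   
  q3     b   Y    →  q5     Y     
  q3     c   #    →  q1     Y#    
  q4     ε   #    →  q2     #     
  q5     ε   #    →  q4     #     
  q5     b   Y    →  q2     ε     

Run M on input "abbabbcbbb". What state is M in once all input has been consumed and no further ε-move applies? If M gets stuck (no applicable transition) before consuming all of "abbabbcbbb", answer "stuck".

(q0, abbabbcbbb, #) ⊢ (q5, bbabbcbbb, YY#) ⊢ (q2, babbcbbb, Y#) ⊢ (q0, abbcbbb, YY#) ⊢ (q3, bbcbbb, Y#) ⊢ (q5, bcbbb, Y#) ⊢ (q2, cbbb, #) ⊢ (q5, bbb, YY#) ⊢ (q2, bb, Y#) ⊢ (q0, b, YY#) ⊢ (q1, ε, YYY#)
All input consumed; M is in state q1.

q1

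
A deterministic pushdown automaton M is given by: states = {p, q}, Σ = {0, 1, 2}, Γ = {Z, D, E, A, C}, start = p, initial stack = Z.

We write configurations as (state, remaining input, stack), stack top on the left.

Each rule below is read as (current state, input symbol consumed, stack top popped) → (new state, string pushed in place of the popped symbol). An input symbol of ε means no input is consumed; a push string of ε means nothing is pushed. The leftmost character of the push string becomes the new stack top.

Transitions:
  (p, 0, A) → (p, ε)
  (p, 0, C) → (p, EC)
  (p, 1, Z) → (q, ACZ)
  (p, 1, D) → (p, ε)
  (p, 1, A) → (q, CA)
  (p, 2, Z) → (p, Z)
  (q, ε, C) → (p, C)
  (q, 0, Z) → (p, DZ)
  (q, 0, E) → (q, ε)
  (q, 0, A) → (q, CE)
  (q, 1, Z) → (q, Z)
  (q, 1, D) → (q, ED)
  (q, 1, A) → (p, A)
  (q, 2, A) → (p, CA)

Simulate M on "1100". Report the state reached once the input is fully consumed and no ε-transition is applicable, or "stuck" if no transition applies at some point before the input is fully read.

(p, 1100, Z) ⊢ (q, 100, ACZ) ⊢ (p, 00, ACZ) ⊢ (p, 0, CZ) ⊢ (p, ε, ECZ)
All input consumed; M is in state p.

p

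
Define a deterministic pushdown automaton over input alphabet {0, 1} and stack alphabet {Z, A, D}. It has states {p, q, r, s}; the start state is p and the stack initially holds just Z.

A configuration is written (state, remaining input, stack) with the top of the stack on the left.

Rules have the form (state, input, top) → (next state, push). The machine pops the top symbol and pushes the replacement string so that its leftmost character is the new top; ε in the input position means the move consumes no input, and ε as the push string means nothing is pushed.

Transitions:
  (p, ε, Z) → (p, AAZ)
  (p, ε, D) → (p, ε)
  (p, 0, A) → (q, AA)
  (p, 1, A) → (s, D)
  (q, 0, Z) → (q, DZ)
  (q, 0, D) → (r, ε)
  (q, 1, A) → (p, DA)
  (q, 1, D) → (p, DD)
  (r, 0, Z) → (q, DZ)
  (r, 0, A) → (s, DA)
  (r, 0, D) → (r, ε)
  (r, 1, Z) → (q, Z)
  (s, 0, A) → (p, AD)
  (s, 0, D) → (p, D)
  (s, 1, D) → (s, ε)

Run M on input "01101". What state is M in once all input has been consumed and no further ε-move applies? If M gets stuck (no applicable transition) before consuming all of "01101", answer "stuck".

(p, 01101, Z)
  ε-move, top Z: go to p, push AAZ → (p, 01101, AAZ)
  read 0, top A: go to q, push AA → (q, 1101, AAAZ)
  read 1, top A: go to p, push DA → (p, 101, DAAAZ)
  ε-move, top D: go to p, push ε → (p, 101, AAAZ)
  read 1, top A: go to s, push D → (s, 01, DAAZ)
  read 0, top D: go to p, push D → (p, 1, DAAZ)
  ε-move, top D: go to p, push ε → (p, 1, AAZ)
  read 1, top A: go to s, push D → (s, ε, DAZ)
All input consumed; M is in state s.

s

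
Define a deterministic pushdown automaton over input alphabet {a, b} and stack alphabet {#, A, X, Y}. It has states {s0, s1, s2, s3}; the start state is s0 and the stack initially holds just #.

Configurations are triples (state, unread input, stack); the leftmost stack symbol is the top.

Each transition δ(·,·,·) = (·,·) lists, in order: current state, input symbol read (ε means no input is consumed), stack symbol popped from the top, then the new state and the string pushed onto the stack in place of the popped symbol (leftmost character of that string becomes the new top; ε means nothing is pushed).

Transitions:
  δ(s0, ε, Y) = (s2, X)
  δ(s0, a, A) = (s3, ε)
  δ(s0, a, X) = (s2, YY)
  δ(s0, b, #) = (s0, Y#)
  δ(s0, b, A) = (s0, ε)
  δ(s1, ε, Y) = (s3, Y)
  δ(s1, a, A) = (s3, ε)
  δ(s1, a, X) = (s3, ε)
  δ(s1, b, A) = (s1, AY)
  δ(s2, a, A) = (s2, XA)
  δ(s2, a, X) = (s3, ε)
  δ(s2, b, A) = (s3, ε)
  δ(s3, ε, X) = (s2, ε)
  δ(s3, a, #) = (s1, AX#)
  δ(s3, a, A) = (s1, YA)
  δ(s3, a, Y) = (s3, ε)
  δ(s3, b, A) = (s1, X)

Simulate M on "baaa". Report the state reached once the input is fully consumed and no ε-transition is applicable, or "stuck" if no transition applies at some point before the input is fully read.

(s0, baaa, #) ⊢ (s0, aaa, Y#) ⊢ (s2, aaa, X#) ⊢ (s3, aa, #) ⊢ (s1, a, AX#) ⊢ (s3, ε, X#) ⊢ (s2, ε, #)
All input consumed; M is in state s2.

s2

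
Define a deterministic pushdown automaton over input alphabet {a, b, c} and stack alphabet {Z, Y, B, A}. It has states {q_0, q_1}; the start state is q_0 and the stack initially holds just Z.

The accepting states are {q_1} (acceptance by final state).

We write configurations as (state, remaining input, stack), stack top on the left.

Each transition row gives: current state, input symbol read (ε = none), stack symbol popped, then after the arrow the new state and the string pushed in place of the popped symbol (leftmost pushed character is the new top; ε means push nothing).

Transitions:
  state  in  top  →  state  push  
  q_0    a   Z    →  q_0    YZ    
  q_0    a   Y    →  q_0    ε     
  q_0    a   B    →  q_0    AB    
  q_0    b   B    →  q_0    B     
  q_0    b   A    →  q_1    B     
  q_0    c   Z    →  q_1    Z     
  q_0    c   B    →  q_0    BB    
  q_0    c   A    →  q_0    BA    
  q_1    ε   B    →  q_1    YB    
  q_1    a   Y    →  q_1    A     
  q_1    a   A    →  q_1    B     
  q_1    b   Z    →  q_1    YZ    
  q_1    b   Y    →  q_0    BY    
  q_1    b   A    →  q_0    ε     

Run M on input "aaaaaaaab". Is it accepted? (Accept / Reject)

Reject

(q_0, aaaaaaaab, Z)
  read a, top Z: go to q_0, push YZ → (q_0, aaaaaaab, YZ)
  read a, top Y: go to q_0, push ε → (q_0, aaaaaab, Z)
  read a, top Z: go to q_0, push YZ → (q_0, aaaaab, YZ)
  read a, top Y: go to q_0, push ε → (q_0, aaaab, Z)
  read a, top Z: go to q_0, push YZ → (q_0, aaab, YZ)
  read a, top Y: go to q_0, push ε → (q_0, aab, Z)
  read a, top Z: go to q_0, push YZ → (q_0, ab, YZ)
  read a, top Y: go to q_0, push ε → (q_0, b, Z)
No transition applies at (q_0, b, Z); input not fully consumed.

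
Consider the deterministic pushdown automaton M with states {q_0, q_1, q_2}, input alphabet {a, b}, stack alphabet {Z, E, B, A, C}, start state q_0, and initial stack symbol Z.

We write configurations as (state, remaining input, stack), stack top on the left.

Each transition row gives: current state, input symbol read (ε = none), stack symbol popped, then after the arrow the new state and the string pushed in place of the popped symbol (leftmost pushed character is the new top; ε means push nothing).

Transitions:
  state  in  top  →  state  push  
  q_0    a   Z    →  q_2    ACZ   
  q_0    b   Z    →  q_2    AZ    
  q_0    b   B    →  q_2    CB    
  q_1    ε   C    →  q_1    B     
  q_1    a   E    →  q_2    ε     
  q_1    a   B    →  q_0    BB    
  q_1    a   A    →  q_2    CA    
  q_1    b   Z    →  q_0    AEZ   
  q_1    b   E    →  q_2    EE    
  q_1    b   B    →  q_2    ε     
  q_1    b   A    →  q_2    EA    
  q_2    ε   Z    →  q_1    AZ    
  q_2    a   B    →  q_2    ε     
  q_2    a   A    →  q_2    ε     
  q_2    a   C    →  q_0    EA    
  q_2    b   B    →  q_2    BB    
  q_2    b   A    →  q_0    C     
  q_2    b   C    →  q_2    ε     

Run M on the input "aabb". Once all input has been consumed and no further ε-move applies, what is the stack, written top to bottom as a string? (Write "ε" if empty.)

EAZ

(q_0, aabb, Z)
  read a, top Z: go to q_2, push ACZ → (q_2, abb, ACZ)
  read a, top A: go to q_2, push ε → (q_2, bb, CZ)
  read b, top C: go to q_2, push ε → (q_2, b, Z)
  ε-move, top Z: go to q_1, push AZ → (q_1, b, AZ)
  read b, top A: go to q_2, push EA → (q_2, ε, EAZ)
All input consumed in state q_2 with stack EAZ.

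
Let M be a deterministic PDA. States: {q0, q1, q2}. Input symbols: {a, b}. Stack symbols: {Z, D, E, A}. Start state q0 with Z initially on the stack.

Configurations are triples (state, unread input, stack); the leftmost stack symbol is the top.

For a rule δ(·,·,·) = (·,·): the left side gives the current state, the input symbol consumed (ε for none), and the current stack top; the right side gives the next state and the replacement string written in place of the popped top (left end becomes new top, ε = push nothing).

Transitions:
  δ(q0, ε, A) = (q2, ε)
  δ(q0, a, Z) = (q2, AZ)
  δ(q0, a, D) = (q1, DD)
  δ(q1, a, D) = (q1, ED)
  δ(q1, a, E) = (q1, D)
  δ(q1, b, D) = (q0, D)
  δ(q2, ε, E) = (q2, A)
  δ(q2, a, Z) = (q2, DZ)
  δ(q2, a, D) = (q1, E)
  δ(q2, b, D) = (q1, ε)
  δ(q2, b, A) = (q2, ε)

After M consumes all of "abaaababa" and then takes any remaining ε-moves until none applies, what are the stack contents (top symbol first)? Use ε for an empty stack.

(q0, abaaababa, Z) ⊢ (q2, baaababa, AZ) ⊢ (q2, aaababa, Z) ⊢ (q2, aababa, DZ) ⊢ (q1, ababa, EZ) ⊢ (q1, baba, DZ) ⊢ (q0, aba, DZ) ⊢ (q1, ba, DDZ) ⊢ (q0, a, DDZ) ⊢ (q1, ε, DDDZ)
All input consumed in state q1 with stack DDDZ.

DDDZ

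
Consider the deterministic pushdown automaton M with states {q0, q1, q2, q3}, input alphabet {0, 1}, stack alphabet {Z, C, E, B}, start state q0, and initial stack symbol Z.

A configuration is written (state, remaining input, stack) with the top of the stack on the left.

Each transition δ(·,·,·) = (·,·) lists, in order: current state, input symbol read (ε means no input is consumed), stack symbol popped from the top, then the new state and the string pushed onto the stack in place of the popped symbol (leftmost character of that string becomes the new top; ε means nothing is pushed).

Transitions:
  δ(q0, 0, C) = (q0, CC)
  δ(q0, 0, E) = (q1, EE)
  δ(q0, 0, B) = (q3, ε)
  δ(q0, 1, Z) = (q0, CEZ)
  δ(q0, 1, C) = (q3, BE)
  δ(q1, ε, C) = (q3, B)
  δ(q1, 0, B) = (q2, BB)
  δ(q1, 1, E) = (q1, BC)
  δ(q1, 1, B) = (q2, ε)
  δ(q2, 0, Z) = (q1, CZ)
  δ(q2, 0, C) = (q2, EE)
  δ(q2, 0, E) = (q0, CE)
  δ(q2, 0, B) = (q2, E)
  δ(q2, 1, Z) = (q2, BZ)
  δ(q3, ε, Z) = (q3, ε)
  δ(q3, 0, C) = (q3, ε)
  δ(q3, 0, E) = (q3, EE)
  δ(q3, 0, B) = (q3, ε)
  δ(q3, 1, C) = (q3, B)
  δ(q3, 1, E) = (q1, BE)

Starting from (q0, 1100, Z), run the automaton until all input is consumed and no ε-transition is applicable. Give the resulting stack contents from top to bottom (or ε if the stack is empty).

EEEZ

(q0, 1100, Z)
  read 1, top Z: go to q0, push CEZ → (q0, 100, CEZ)
  read 1, top C: go to q3, push BE → (q3, 00, BEEZ)
  read 0, top B: go to q3, push ε → (q3, 0, EEZ)
  read 0, top E: go to q3, push EE → (q3, ε, EEEZ)
All input consumed in state q3 with stack EEEZ.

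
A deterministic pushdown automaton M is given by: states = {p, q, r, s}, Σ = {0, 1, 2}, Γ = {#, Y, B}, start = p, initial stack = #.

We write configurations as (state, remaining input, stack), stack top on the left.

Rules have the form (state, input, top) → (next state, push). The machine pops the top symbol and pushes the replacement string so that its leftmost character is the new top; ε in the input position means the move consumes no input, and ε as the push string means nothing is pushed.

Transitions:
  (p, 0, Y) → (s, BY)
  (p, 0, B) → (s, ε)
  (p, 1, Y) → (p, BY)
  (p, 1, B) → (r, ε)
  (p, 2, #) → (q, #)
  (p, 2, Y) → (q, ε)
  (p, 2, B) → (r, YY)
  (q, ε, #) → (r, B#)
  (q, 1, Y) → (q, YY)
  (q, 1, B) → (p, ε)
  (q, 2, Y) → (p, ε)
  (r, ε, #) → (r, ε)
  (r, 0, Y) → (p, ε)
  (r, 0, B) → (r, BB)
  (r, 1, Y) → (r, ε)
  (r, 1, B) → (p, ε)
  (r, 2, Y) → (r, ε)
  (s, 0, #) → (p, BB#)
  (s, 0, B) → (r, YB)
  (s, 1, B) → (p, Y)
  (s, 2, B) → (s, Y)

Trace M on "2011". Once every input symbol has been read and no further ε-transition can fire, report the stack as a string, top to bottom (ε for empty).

(p, 2011, #) ⊢ (q, 011, #) ⊢ (r, 011, B#) ⊢ (r, 11, BB#) ⊢ (p, 1, B#) ⊢ (r, ε, #) ⊢ (r, ε, ε)
All input consumed in state r with stack ε.

ε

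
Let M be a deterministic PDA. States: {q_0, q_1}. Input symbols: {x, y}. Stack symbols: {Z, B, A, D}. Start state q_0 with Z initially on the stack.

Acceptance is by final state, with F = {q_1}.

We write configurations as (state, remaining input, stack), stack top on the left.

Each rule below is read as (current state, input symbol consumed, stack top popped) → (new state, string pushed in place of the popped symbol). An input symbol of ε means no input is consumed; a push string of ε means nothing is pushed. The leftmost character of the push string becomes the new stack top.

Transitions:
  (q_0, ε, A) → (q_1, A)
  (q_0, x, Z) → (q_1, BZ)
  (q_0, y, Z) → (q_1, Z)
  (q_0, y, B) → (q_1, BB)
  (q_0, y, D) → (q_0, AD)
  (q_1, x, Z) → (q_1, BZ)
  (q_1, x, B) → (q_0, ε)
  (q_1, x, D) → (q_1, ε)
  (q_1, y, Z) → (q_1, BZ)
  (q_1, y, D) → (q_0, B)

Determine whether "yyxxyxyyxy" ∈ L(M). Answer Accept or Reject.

(q_0, yyxxyxyyxy, Z)
  read y, top Z: go to q_1, push Z → (q_1, yxxyxyyxy, Z)
  read y, top Z: go to q_1, push BZ → (q_1, xxyxyyxy, BZ)
  read x, top B: go to q_0, push ε → (q_0, xyxyyxy, Z)
  read x, top Z: go to q_1, push BZ → (q_1, yxyyxy, BZ)
No transition applies at (q_1, yxyyxy, BZ); input not fully consumed.

Reject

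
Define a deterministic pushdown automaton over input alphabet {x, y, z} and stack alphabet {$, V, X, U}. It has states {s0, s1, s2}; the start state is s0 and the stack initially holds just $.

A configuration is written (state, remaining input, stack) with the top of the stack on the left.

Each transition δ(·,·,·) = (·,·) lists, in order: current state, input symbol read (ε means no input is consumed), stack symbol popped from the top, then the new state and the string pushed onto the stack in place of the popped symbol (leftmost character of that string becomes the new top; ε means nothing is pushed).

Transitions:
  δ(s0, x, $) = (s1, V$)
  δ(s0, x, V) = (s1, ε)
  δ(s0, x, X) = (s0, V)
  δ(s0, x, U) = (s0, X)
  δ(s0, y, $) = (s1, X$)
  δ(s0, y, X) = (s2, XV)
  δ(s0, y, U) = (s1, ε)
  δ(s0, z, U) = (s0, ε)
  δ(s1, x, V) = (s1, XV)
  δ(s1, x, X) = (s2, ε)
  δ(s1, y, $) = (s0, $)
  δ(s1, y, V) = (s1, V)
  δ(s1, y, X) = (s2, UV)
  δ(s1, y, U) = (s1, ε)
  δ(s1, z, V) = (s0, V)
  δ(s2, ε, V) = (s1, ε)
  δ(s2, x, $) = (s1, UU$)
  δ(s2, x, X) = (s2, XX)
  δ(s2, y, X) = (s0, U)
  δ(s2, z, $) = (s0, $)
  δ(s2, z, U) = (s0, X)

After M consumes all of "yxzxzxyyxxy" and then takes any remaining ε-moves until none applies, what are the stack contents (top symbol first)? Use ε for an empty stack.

(s0, yxzxzxyyxxy, $)
  read y, top $: go to s1, push X$ → (s1, xzxzxyyxxy, X$)
  read x, top X: go to s2, push ε → (s2, zxzxyyxxy, $)
  read z, top $: go to s0, push $ → (s0, xzxyyxxy, $)
  read x, top $: go to s1, push V$ → (s1, zxyyxxy, V$)
  read z, top V: go to s0, push V → (s0, xyyxxy, V$)
  read x, top V: go to s1, push ε → (s1, yyxxy, $)
  read y, top $: go to s0, push $ → (s0, yxxy, $)
  read y, top $: go to s1, push X$ → (s1, xxy, X$)
  read x, top X: go to s2, push ε → (s2, xy, $)
  read x, top $: go to s1, push UU$ → (s1, y, UU$)
  read y, top U: go to s1, push ε → (s1, ε, U$)
All input consumed in state s1 with stack U$.

U$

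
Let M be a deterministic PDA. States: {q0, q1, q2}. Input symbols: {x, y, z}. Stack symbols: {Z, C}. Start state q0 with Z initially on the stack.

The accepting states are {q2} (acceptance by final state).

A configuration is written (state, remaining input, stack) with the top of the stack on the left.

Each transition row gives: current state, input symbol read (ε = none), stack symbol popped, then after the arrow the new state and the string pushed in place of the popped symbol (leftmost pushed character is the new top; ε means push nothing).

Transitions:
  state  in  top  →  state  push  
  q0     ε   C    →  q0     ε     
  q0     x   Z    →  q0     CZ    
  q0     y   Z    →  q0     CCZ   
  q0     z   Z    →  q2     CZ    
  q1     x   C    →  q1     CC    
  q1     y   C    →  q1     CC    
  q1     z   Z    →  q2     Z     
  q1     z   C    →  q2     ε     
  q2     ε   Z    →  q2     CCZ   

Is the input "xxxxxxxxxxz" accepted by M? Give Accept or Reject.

Accept

(q0, xxxxxxxxxxz, Z) ⊢ (q0, xxxxxxxxxz, CZ) ⊢ (q0, xxxxxxxxxz, Z) ⊢ (q0, xxxxxxxxz, CZ) ⊢ (q0, xxxxxxxxz, Z) ⊢ (q0, xxxxxxxz, CZ) ⊢ (q0, xxxxxxxz, Z) ⊢ (q0, xxxxxxz, CZ) ⊢ (q0, xxxxxxz, Z) ⊢ (q0, xxxxxz, CZ) ⊢ (q0, xxxxxz, Z) ⊢ (q0, xxxxz, CZ) ⊢ (q0, xxxxz, Z) ⊢ (q0, xxxz, CZ) ⊢ (q0, xxxz, Z) ⊢ (q0, xxz, CZ) ⊢ (q0, xxz, Z) ⊢ (q0, xz, CZ) ⊢ (q0, xz, Z) ⊢ (q0, z, CZ) ⊢ (q0, z, Z) ⊢ (q2, ε, CZ)
All input consumed; state q2 ∈ F.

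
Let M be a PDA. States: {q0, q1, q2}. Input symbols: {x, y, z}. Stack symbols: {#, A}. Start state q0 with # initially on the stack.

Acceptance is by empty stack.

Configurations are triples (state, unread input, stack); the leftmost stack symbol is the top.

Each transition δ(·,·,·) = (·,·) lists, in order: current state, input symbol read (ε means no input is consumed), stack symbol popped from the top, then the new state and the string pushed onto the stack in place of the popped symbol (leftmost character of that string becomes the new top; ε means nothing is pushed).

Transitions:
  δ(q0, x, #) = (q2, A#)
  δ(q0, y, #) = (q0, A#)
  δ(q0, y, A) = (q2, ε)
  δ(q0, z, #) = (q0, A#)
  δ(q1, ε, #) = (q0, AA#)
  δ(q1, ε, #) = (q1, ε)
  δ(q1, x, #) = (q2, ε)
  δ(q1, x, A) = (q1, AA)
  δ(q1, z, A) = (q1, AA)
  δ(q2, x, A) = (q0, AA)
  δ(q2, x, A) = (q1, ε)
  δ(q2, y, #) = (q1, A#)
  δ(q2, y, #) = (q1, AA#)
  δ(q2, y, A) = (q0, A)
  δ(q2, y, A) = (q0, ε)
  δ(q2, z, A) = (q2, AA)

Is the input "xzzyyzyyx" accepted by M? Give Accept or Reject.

Accept

One accepting computation: (q0, xzzyyzyyx, #) ⊢ (q2, zzyyzyyx, A#) ⊢ (q2, zyyzyyx, AA#) ⊢ (q2, yyzyyx, AAA#) ⊢ (q0, yzyyx, AAA#) ⊢ (q2, zyyx, AA#) ⊢ (q2, yyx, AAA#) ⊢ (q0, yx, AA#) ⊢ (q2, x, A#) ⊢ (q1, ε, #) ⊢ (q1, ε, ε)
All input consumed and the stack is empty.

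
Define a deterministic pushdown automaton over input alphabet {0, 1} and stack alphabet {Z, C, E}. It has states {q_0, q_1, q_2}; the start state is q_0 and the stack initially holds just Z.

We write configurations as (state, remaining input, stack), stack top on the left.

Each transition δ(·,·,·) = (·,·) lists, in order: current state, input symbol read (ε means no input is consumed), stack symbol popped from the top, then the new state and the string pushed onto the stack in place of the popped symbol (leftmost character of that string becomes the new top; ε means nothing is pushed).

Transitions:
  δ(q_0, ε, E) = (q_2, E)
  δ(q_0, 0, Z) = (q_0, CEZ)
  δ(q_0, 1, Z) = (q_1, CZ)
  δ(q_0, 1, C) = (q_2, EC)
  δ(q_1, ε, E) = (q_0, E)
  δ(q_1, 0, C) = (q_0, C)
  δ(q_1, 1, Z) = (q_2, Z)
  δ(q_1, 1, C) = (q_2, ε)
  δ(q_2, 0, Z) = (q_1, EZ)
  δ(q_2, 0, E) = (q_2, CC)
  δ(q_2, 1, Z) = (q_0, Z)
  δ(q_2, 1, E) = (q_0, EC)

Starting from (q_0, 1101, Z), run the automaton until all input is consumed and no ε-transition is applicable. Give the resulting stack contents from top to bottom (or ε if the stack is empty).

ECZ

(q_0, 1101, Z)
  read 1, top Z: go to q_1, push CZ → (q_1, 101, CZ)
  read 1, top C: go to q_2, push ε → (q_2, 01, Z)
  read 0, top Z: go to q_1, push EZ → (q_1, 1, EZ)
  ε-move, top E: go to q_0, push E → (q_0, 1, EZ)
  ε-move, top E: go to q_2, push E → (q_2, 1, EZ)
  read 1, top E: go to q_0, push EC → (q_0, ε, ECZ)
  ε-move, top E: go to q_2, push E → (q_2, ε, ECZ)
All input consumed in state q_2 with stack ECZ.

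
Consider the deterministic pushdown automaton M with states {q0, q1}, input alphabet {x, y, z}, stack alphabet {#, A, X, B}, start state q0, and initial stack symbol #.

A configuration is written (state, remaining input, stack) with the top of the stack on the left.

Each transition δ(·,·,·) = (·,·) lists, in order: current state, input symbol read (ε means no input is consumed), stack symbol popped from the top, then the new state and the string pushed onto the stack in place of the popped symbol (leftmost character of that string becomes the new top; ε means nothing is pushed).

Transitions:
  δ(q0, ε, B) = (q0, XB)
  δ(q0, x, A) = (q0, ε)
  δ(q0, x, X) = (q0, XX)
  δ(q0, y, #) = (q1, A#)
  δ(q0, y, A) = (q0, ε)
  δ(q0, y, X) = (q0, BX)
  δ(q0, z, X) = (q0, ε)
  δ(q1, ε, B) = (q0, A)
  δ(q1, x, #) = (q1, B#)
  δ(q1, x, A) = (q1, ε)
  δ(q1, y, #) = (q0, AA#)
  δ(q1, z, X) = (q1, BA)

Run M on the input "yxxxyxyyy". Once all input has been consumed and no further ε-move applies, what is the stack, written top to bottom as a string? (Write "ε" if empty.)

#

(q0, yxxxyxyyy, #)
  read y, top #: go to q1, push A# → (q1, xxxyxyyy, A#)
  read x, top A: go to q1, push ε → (q1, xxyxyyy, #)
  read x, top #: go to q1, push B# → (q1, xyxyyy, B#)
  ε-move, top B: go to q0, push A → (q0, xyxyyy, A#)
  read x, top A: go to q0, push ε → (q0, yxyyy, #)
  read y, top #: go to q1, push A# → (q1, xyyy, A#)
  read x, top A: go to q1, push ε → (q1, yyy, #)
  read y, top #: go to q0, push AA# → (q0, yy, AA#)
  read y, top A: go to q0, push ε → (q0, y, A#)
  read y, top A: go to q0, push ε → (q0, ε, #)
All input consumed in state q0 with stack #.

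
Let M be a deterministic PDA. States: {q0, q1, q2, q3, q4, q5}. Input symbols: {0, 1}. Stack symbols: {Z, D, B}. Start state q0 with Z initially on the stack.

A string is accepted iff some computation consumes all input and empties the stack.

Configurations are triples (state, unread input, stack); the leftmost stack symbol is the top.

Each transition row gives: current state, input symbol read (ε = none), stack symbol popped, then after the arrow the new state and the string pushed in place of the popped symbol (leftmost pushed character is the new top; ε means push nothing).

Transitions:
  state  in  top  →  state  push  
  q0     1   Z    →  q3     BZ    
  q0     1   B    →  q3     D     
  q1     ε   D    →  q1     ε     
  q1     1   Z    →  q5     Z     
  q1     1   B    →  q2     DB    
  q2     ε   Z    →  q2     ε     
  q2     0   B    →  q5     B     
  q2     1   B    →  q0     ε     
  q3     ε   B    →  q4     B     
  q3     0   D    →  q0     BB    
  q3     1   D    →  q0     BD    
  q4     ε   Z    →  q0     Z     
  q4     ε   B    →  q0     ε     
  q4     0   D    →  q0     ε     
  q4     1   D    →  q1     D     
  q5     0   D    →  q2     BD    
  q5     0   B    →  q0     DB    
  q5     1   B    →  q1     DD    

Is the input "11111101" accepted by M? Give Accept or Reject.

(q0, 11111101, Z)
  read 1, top Z: go to q3, push BZ → (q3, 1111101, BZ)
  ε-move, top B: go to q4, push B → (q4, 1111101, BZ)
  ε-move, top B: go to q0, push ε → (q0, 1111101, Z)
  read 1, top Z: go to q3, push BZ → (q3, 111101, BZ)
  ε-move, top B: go to q4, push B → (q4, 111101, BZ)
  ε-move, top B: go to q0, push ε → (q0, 111101, Z)
  read 1, top Z: go to q3, push BZ → (q3, 11101, BZ)
  ε-move, top B: go to q4, push B → (q4, 11101, BZ)
  ε-move, top B: go to q0, push ε → (q0, 11101, Z)
  read 1, top Z: go to q3, push BZ → (q3, 1101, BZ)
  ε-move, top B: go to q4, push B → (q4, 1101, BZ)
  ε-move, top B: go to q0, push ε → (q0, 1101, Z)
  read 1, top Z: go to q3, push BZ → (q3, 101, BZ)
  ε-move, top B: go to q4, push B → (q4, 101, BZ)
  ε-move, top B: go to q0, push ε → (q0, 101, Z)
  read 1, top Z: go to q3, push BZ → (q3, 01, BZ)
  ε-move, top B: go to q4, push B → (q4, 01, BZ)
  ε-move, top B: go to q0, push ε → (q0, 01, Z)
No transition applies at (q0, 01, Z); input not fully consumed.

Reject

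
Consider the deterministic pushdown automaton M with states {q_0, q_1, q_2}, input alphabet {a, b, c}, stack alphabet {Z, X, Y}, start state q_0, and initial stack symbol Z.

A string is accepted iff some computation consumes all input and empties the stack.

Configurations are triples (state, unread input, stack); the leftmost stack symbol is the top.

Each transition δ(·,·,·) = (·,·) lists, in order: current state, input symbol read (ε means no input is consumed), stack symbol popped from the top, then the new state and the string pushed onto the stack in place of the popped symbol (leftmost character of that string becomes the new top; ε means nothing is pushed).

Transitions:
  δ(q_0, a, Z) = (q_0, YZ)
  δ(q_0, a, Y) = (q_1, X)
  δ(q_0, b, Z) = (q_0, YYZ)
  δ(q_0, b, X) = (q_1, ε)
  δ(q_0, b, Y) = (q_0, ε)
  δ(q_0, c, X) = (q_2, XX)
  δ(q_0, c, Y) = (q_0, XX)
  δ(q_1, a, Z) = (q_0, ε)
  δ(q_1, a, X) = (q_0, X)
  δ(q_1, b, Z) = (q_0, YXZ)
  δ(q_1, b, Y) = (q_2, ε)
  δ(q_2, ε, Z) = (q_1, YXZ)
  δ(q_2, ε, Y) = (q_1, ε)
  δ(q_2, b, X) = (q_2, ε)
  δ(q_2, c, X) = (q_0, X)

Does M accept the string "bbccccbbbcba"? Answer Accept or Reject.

Accept

(q_0, bbccccbbbcba, Z)
  read b, top Z: go to q_0, push YYZ → (q_0, bccccbbbcba, YYZ)
  read b, top Y: go to q_0, push ε → (q_0, ccccbbbcba, YZ)
  read c, top Y: go to q_0, push XX → (q_0, cccbbbcba, XXZ)
  read c, top X: go to q_2, push XX → (q_2, ccbbbcba, XXXZ)
  read c, top X: go to q_0, push X → (q_0, cbbbcba, XXXZ)
  read c, top X: go to q_2, push XX → (q_2, bbbcba, XXXXZ)
  read b, top X: go to q_2, push ε → (q_2, bbcba, XXXZ)
  read b, top X: go to q_2, push ε → (q_2, bcba, XXZ)
  read b, top X: go to q_2, push ε → (q_2, cba, XZ)
  read c, top X: go to q_0, push X → (q_0, ba, XZ)
  read b, top X: go to q_1, push ε → (q_1, a, Z)
  read a, top Z: go to q_0, push ε → (q_0, ε, ε)
All input consumed and the stack is empty.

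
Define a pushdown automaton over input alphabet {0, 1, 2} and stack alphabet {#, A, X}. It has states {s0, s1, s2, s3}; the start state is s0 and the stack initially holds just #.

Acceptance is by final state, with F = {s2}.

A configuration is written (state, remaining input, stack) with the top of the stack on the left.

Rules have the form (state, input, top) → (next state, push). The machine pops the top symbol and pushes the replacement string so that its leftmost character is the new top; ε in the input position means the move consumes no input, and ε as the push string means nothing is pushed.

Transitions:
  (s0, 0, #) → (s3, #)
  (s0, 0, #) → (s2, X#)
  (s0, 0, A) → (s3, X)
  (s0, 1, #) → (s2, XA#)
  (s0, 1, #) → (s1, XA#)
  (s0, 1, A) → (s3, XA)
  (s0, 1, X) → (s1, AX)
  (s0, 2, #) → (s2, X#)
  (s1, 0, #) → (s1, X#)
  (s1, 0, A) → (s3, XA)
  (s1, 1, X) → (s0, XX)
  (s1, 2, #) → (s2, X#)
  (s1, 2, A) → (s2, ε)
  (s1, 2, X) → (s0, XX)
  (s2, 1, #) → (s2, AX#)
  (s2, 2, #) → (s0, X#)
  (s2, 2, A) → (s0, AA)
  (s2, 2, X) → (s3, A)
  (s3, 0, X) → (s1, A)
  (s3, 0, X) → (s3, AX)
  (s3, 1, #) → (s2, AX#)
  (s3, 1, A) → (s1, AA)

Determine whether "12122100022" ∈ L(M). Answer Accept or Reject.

No computation consumes all input and reaches a final state.

Reject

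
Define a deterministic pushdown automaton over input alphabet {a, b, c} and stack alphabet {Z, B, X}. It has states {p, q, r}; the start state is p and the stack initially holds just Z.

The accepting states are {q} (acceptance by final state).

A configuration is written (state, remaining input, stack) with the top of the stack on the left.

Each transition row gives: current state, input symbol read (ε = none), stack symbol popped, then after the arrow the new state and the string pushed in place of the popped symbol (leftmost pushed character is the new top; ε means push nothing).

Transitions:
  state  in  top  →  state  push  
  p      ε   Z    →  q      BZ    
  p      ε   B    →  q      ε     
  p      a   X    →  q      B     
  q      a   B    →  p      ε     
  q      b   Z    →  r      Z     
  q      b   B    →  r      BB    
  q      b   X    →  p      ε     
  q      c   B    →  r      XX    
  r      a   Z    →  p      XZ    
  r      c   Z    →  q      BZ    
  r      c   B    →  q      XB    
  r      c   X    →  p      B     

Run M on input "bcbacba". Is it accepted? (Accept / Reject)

Reject

(p, bcbacba, Z) ⊢ (q, bcbacba, BZ) ⊢ (r, cbacba, BBZ) ⊢ (q, bacba, XBBZ) ⊢ (p, acba, BBZ) ⊢ (q, acba, BZ) ⊢ (p, cba, Z) ⊢ (q, cba, BZ) ⊢ (r, ba, XXZ)
No transition applies at (r, ba, XXZ); input not fully consumed.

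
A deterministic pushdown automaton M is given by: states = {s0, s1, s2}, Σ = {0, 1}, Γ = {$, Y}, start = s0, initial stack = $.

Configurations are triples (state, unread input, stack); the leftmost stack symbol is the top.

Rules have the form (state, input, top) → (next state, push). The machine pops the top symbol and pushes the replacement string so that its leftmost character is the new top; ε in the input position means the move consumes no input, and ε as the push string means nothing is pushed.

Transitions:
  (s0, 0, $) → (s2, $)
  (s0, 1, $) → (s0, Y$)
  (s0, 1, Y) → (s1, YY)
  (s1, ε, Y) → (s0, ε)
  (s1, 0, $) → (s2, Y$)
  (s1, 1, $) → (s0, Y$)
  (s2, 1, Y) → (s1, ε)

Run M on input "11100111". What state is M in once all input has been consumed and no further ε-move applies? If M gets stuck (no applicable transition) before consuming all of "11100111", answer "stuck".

(s0, 11100111, $)
  read 1, top $: go to s0, push Y$ → (s0, 1100111, Y$)
  read 1, top Y: go to s1, push YY → (s1, 100111, YY$)
  ε-move, top Y: go to s0, push ε → (s0, 100111, Y$)
  read 1, top Y: go to s1, push YY → (s1, 00111, YY$)
  ε-move, top Y: go to s0, push ε → (s0, 00111, Y$)
No transition for (s0, 0, top Y); M blocks with input 00111 remaining.

stuck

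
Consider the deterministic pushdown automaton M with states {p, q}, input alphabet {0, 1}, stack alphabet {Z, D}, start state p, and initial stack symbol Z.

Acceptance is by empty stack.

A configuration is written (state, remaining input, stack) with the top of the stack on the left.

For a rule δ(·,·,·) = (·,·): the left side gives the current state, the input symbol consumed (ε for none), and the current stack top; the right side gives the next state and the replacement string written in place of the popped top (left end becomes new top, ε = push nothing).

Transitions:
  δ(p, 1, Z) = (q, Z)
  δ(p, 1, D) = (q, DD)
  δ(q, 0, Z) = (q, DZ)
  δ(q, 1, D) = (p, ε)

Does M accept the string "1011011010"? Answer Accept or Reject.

Reject

(p, 1011011010, Z) ⊢ (q, 011011010, Z) ⊢ (q, 11011010, DZ) ⊢ (p, 1011010, Z) ⊢ (q, 011010, Z) ⊢ (q, 11010, DZ) ⊢ (p, 1010, Z) ⊢ (q, 010, Z) ⊢ (q, 10, DZ) ⊢ (p, 0, Z)
No transition applies at (p, 0, Z); input not fully consumed.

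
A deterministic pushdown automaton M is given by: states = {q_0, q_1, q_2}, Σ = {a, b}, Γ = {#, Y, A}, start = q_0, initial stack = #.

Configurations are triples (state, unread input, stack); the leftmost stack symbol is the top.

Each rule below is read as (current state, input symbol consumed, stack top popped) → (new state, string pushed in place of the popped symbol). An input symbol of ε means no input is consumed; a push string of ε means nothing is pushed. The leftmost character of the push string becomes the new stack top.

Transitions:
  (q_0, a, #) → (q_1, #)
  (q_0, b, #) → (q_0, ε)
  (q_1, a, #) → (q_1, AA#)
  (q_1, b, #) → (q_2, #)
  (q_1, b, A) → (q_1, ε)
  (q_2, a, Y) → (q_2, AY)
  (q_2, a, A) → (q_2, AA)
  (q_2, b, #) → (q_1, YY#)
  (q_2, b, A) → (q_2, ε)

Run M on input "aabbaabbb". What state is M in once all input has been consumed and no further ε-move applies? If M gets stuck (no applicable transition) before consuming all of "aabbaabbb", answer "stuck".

(q_0, aabbaabbb, #) ⊢ (q_1, abbaabbb, #) ⊢ (q_1, bbaabbb, AA#) ⊢ (q_1, baabbb, A#) ⊢ (q_1, aabbb, #) ⊢ (q_1, abbb, AA#)
No transition for (q_1, a, top A); M blocks with input abbb remaining.

stuck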